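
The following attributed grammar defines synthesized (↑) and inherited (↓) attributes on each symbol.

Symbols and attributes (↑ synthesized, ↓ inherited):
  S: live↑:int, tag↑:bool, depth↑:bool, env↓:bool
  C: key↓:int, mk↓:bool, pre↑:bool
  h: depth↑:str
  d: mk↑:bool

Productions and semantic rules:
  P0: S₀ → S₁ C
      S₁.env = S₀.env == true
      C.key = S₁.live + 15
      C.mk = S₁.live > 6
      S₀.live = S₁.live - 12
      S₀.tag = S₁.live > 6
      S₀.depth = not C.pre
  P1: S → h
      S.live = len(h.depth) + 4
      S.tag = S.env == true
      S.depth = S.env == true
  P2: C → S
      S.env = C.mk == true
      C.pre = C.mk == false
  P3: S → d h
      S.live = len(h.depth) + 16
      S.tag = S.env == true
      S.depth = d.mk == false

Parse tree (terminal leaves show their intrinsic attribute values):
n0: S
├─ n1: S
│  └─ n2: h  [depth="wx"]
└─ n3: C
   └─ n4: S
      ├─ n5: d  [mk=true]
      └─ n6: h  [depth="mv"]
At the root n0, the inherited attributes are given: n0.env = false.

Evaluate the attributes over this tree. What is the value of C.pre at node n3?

1. n0.env = false  [given at root]
2. n1.env = false  [S₀.env == true]
3. n2.depth = "wx"  [terminal]
4. n1.live = 6  [len(h.depth) + 4]
5. n1.tag = false  [S.env == true]
6. n1.depth = false  [S.env == true]
7. n3.key = 21  [S₁.live + 15]
8. n3.mk = false  [S₁.live > 6]
9. n4.env = false  [C.mk == true]
10. n5.mk = true  [terminal]
11. n6.depth = "mv"  [terminal]
12. n4.live = 18  [len(h.depth) + 16]
13. n4.tag = false  [S.env == true]
14. n4.depth = false  [d.mk == false]
15. n3.pre = true  [C.mk == false]
16. n0.live = -6  [S₁.live - 12]
17. n0.tag = false  [S₁.live > 6]
18. n0.depth = false  [not C.pre]

true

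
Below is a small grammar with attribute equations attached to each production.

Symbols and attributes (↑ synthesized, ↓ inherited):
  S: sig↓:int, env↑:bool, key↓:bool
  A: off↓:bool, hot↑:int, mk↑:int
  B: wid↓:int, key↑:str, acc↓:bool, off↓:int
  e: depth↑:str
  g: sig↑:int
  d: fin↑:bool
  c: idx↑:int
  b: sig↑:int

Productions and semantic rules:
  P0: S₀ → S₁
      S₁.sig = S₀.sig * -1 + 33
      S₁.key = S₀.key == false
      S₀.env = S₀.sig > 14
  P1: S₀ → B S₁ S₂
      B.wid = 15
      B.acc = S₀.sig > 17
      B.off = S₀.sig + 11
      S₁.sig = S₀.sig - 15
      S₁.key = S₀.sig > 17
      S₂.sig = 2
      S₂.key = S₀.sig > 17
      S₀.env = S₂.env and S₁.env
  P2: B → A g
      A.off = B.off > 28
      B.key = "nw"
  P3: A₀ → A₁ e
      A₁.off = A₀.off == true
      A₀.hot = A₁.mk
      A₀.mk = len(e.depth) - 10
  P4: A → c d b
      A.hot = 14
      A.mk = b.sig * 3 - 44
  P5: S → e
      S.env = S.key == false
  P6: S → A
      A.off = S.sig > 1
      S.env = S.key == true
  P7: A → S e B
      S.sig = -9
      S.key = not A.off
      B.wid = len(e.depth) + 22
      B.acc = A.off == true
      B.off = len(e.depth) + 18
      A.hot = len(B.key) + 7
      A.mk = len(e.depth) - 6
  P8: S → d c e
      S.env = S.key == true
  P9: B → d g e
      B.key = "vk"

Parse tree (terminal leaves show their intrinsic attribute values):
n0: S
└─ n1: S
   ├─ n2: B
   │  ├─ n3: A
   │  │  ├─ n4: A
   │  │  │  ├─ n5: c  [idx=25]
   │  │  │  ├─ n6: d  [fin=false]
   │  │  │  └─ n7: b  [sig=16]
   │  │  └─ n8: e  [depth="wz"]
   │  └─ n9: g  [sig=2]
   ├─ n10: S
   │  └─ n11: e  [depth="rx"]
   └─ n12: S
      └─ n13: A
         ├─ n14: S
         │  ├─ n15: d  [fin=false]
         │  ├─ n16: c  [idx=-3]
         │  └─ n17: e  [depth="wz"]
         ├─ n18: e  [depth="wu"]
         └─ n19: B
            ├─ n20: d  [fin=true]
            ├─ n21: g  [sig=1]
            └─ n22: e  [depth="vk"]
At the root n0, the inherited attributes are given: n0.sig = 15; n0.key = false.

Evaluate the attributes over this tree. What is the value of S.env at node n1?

1. n0.sig = 15  [given at root]
2. n0.key = false  [given at root]
3. n1.sig = 18  [S₀.sig * -1 + 33]
4. n1.key = true  [S₀.key == false]
5. n2.wid = 15  [15]
6. n2.acc = true  [S₀.sig > 17]
7. n2.off = 29  [S₀.sig + 11]
8. n3.off = true  [B.off > 28]
9. n4.off = true  [A₀.off == true]
10. n5.idx = 25  [terminal]
11. n6.fin = false  [terminal]
12. n7.sig = 16  [terminal]
13. n4.hot = 14  [14]
14. n4.mk = 4  [b.sig * 3 - 44]
15. n8.depth = "wz"  [terminal]
16. n3.hot = 4  [A₁.mk]
17. n3.mk = -8  [len(e.depth) - 10]
18. n9.sig = 2  [terminal]
19. n2.key = "nw"  ["nw"]
20. n10.sig = 3  [S₀.sig - 15]
21. n10.key = true  [S₀.sig > 17]
22. n11.depth = "rx"  [terminal]
23. n10.env = false  [S.key == false]
24. n12.sig = 2  [2]
25. n12.key = true  [S₀.sig > 17]
26. n13.off = true  [S.sig > 1]
27. n14.sig = -9  [-9]
28. n14.key = false  [not A.off]
29. n15.fin = false  [terminal]
30. n16.idx = -3  [terminal]
31. n17.depth = "wz"  [terminal]
32. n14.env = false  [S.key == true]
33. n18.depth = "wu"  [terminal]
34. n19.wid = 24  [len(e.depth) + 22]
35. n19.acc = true  [A.off == true]
36. n19.off = 20  [len(e.depth) + 18]
37. n20.fin = true  [terminal]
38. n21.sig = 1  [terminal]
39. n22.depth = "vk"  [terminal]
40. n19.key = "vk"  ["vk"]
41. n13.hot = 9  [len(B.key) + 7]
42. n13.mk = -4  [len(e.depth) - 6]
43. n12.env = true  [S.key == true]
44. n1.env = false  [S₂.env and S₁.env]
45. n0.env = true  [S₀.sig > 14]

false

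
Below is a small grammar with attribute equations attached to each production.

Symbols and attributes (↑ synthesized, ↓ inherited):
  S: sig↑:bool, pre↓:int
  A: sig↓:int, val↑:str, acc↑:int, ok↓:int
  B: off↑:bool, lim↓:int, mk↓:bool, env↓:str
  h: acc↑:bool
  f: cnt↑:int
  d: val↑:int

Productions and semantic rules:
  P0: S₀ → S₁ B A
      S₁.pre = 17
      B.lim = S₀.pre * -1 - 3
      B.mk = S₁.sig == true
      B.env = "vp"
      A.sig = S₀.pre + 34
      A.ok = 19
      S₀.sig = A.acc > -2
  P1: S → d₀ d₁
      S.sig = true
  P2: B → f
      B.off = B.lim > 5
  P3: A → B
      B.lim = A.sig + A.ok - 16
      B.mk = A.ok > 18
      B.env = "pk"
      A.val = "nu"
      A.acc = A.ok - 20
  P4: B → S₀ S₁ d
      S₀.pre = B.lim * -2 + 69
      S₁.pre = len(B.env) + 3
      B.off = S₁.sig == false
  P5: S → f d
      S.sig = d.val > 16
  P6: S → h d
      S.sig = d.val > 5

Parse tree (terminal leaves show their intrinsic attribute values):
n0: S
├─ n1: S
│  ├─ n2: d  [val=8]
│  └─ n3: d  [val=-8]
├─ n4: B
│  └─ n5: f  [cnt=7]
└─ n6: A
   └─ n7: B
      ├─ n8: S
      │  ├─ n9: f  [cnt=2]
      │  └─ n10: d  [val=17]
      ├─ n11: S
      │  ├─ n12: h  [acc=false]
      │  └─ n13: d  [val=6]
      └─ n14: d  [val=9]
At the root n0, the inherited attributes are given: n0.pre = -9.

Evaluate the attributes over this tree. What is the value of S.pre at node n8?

13

1. n0.pre = -9  [given at root]
2. n1.pre = 17  [17]
3. n2.val = 8  [terminal]
4. n3.val = -8  [terminal]
5. n1.sig = true  [true]
6. n4.lim = 6  [S₀.pre * -1 - 3]
7. n4.mk = true  [S₁.sig == true]
8. n4.env = "vp"  ["vp"]
9. n5.cnt = 7  [terminal]
10. n4.off = true  [B.lim > 5]
11. n6.sig = 25  [S₀.pre + 34]
12. n6.ok = 19  [19]
13. n7.lim = 28  [A.sig + A.ok - 16]
14. n7.mk = true  [A.ok > 18]
15. n7.env = "pk"  ["pk"]
16. n8.pre = 13  [B.lim * -2 + 69]
17. n9.cnt = 2  [terminal]
18. n10.val = 17  [terminal]
19. n8.sig = true  [d.val > 16]
20. n11.pre = 5  [len(B.env) + 3]
21. n12.acc = false  [terminal]
22. n13.val = 6  [terminal]
23. n11.sig = true  [d.val > 5]
24. n14.val = 9  [terminal]
25. n7.off = false  [S₁.sig == false]
26. n6.val = "nu"  ["nu"]
27. n6.acc = -1  [A.ok - 20]
28. n0.sig = true  [A.acc > -2]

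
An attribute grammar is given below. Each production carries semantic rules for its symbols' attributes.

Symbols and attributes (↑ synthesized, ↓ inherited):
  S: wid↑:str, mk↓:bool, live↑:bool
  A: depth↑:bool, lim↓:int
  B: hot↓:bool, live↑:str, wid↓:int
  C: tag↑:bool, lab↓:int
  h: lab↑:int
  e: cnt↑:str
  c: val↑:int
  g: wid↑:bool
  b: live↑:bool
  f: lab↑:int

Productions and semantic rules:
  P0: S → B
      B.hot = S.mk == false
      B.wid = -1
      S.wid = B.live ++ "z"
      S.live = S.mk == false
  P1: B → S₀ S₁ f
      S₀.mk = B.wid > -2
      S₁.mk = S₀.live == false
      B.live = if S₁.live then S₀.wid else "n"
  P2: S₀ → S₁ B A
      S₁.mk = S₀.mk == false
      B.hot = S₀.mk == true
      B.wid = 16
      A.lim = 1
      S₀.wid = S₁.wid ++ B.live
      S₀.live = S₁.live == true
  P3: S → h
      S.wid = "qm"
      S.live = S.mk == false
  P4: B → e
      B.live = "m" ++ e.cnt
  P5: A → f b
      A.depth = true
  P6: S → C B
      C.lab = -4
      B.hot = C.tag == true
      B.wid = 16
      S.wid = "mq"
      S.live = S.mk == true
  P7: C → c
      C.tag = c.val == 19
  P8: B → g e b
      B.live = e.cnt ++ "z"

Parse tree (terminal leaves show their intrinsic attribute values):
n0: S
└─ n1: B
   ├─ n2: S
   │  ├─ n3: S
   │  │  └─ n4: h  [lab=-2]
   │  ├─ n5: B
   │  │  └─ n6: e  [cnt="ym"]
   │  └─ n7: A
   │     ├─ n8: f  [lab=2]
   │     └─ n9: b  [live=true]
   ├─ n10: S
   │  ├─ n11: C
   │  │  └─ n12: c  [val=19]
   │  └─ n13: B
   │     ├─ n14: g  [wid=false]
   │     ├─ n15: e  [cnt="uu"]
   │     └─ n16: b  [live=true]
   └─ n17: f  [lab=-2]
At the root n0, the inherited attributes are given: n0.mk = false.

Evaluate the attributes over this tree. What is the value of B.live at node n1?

"n"

1. n0.mk = false  [given at root]
2. n1.hot = true  [S.mk == false]
3. n1.wid = -1  [-1]
4. n2.mk = true  [B.wid > -2]
5. n3.mk = false  [S₀.mk == false]
6. n4.lab = -2  [terminal]
7. n3.wid = "qm"  ["qm"]
8. n3.live = true  [S.mk == false]
9. n5.hot = true  [S₀.mk == true]
10. n5.wid = 16  [16]
11. n6.cnt = "ym"  [terminal]
12. n5.live = "mym"  ["m" ++ e.cnt]
13. n7.lim = 1  [1]
14. n8.lab = 2  [terminal]
15. n9.live = true  [terminal]
16. n7.depth = true  [true]
17. n2.wid = "qmmym"  [S₁.wid ++ B.live]
18. n2.live = true  [S₁.live == true]
19. n10.mk = false  [S₀.live == false]
20. n11.lab = -4  [-4]
21. n12.val = 19  [terminal]
22. n11.tag = true  [c.val == 19]
23. n13.hot = true  [C.tag == true]
24. n13.wid = 16  [16]
25. n14.wid = false  [terminal]
26. n15.cnt = "uu"  [terminal]
27. n16.live = true  [terminal]
28. n13.live = "uuz"  [e.cnt ++ "z"]
29. n10.wid = "mq"  ["mq"]
30. n10.live = false  [S.mk == true]
31. n17.lab = -2  [terminal]
32. n1.live = "n"  [if S₁.live then S₀.wid else "n"]
33. n0.wid = "nz"  [B.live ++ "z"]
34. n0.live = true  [S.mk == false]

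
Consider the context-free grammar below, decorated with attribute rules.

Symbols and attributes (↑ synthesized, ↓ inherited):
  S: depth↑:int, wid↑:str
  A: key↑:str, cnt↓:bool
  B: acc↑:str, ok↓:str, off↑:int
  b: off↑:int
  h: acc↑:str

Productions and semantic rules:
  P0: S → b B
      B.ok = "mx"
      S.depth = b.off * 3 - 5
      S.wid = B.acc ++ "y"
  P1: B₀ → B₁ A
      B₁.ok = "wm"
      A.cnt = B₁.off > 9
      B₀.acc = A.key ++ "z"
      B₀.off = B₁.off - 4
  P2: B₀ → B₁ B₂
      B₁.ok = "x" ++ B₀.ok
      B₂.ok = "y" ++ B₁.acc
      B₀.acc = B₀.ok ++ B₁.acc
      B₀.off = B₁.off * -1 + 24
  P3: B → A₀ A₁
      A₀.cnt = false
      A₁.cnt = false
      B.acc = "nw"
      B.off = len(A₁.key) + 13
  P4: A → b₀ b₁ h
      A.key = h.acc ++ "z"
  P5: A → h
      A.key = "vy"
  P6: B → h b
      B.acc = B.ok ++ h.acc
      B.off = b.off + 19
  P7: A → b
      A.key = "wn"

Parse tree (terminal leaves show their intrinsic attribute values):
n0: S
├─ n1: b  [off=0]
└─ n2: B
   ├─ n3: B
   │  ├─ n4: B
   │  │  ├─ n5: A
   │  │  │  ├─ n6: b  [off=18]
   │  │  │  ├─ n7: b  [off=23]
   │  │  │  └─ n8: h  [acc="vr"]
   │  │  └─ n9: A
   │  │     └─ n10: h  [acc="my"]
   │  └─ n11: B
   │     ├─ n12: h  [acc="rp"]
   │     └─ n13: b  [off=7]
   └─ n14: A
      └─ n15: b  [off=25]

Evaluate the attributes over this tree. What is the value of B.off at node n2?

1. n1.off = 0  [terminal]
2. n2.ok = "mx"  ["mx"]
3. n3.ok = "wm"  ["wm"]
4. n4.ok = "xwm"  ["x" ++ B₀.ok]
5. n5.cnt = false  [false]
6. n6.off = 18  [terminal]
7. n7.off = 23  [terminal]
8. n8.acc = "vr"  [terminal]
9. n5.key = "vrz"  [h.acc ++ "z"]
10. n9.cnt = false  [false]
11. n10.acc = "my"  [terminal]
12. n9.key = "vy"  ["vy"]
13. n4.acc = "nw"  ["nw"]
14. n4.off = 15  [len(A₁.key) + 13]
15. n11.ok = "ynw"  ["y" ++ B₁.acc]
16. n12.acc = "rp"  [terminal]
17. n13.off = 7  [terminal]
18. n11.acc = "ynwrp"  [B.ok ++ h.acc]
19. n11.off = 26  [b.off + 19]
20. n3.acc = "wmnw"  [B₀.ok ++ B₁.acc]
21. n3.off = 9  [B₁.off * -1 + 24]
22. n14.cnt = false  [B₁.off > 9]
23. n15.off = 25  [terminal]
24. n14.key = "wn"  ["wn"]
25. n2.acc = "wnz"  [A.key ++ "z"]
26. n2.off = 5  [B₁.off - 4]
27. n0.depth = -5  [b.off * 3 - 5]
28. n0.wid = "wnzy"  [B.acc ++ "y"]

5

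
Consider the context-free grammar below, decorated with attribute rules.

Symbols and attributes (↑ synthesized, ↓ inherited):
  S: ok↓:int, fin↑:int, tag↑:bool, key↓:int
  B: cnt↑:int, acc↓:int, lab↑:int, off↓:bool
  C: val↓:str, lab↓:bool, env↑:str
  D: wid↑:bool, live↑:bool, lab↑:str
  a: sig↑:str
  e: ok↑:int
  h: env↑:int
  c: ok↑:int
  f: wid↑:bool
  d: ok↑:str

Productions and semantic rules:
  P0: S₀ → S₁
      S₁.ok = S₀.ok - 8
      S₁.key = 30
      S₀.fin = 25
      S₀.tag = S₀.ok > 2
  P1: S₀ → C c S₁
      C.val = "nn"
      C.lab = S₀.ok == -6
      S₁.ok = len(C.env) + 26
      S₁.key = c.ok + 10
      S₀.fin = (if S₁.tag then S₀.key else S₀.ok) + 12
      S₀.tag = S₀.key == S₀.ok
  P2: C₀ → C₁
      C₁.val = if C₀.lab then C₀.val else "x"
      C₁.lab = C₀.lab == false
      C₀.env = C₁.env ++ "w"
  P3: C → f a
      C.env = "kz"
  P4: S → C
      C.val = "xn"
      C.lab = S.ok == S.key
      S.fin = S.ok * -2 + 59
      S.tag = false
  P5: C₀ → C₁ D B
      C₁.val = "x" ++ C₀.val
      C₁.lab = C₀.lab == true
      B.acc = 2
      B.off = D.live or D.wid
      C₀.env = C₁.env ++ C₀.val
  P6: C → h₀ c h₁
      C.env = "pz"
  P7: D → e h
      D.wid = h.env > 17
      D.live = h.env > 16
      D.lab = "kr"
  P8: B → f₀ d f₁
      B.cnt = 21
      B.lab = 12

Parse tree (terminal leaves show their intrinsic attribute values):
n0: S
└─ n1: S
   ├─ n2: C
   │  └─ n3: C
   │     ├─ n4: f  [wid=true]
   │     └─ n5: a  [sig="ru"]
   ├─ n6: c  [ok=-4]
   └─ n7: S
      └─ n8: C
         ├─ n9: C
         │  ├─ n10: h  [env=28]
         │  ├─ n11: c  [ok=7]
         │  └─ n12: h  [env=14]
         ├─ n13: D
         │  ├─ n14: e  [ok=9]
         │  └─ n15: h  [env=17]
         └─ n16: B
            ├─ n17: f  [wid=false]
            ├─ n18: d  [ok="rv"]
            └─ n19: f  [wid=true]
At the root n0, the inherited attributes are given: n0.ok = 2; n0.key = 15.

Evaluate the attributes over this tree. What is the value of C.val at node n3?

"nn"

1. n0.ok = 2  [given at root]
2. n0.key = 15  [given at root]
3. n1.ok = -6  [S₀.ok - 8]
4. n1.key = 30  [30]
5. n2.val = "nn"  ["nn"]
6. n2.lab = true  [S₀.ok == -6]
7. n3.val = "nn"  [if C₀.lab then C₀.val else "x"]
8. n3.lab = false  [C₀.lab == false]
9. n4.wid = true  [terminal]
10. n5.sig = "ru"  [terminal]
11. n3.env = "kz"  ["kz"]
12. n2.env = "kzw"  [C₁.env ++ "w"]
13. n6.ok = -4  [terminal]
14. n7.ok = 29  [len(C.env) + 26]
15. n7.key = 6  [c.ok + 10]
16. n8.val = "xn"  ["xn"]
17. n8.lab = false  [S.ok == S.key]
18. n9.val = "xxn"  ["x" ++ C₀.val]
19. n9.lab = false  [C₀.lab == true]
20. n10.env = 28  [terminal]
21. n11.ok = 7  [terminal]
22. n12.env = 14  [terminal]
23. n9.env = "pz"  ["pz"]
24. n14.ok = 9  [terminal]
25. n15.env = 17  [terminal]
26. n13.wid = false  [h.env > 17]
27. n13.live = true  [h.env > 16]
28. n13.lab = "kr"  ["kr"]
29. n16.acc = 2  [2]
30. n16.off = true  [D.live or D.wid]
31. n17.wid = false  [terminal]
32. n18.ok = "rv"  [terminal]
33. n19.wid = true  [terminal]
34. n16.cnt = 21  [21]
35. n16.lab = 12  [12]
36. n8.env = "pzxn"  [C₁.env ++ C₀.val]
37. n7.fin = 1  [S.ok * -2 + 59]
38. n7.tag = false  [false]
39. n1.fin = 6  [(if S₁.tag then S₀.key else S₀.ok) + 12]
40. n1.tag = false  [S₀.key == S₀.ok]
41. n0.fin = 25  [25]
42. n0.tag = false  [S₀.ok > 2]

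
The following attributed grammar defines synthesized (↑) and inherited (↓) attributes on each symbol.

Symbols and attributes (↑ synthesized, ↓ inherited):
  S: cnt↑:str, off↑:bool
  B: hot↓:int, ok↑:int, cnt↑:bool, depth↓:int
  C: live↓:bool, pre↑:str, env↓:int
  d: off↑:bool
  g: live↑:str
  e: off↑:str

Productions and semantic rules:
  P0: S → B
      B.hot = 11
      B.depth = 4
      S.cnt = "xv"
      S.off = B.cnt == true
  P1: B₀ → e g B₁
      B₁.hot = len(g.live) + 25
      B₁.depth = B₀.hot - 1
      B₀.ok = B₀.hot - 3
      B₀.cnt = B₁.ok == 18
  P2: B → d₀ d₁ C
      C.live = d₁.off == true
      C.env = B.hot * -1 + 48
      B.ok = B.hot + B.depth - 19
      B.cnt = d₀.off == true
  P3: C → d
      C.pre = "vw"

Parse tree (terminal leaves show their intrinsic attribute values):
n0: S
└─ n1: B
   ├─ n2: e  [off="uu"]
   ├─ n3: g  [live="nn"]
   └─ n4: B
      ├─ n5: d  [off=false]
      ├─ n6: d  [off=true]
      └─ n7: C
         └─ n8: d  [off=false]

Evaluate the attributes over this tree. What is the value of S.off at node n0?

true

1. n1.hot = 11  [11]
2. n1.depth = 4  [4]
3. n2.off = "uu"  [terminal]
4. n3.live = "nn"  [terminal]
5. n4.hot = 27  [len(g.live) + 25]
6. n4.depth = 10  [B₀.hot - 1]
7. n5.off = false  [terminal]
8. n6.off = true  [terminal]
9. n7.live = true  [d₁.off == true]
10. n7.env = 21  [B.hot * -1 + 48]
11. n8.off = false  [terminal]
12. n7.pre = "vw"  ["vw"]
13. n4.ok = 18  [B.hot + B.depth - 19]
14. n4.cnt = false  [d₀.off == true]
15. n1.ok = 8  [B₀.hot - 3]
16. n1.cnt = true  [B₁.ok == 18]
17. n0.cnt = "xv"  ["xv"]
18. n0.off = true  [B.cnt == true]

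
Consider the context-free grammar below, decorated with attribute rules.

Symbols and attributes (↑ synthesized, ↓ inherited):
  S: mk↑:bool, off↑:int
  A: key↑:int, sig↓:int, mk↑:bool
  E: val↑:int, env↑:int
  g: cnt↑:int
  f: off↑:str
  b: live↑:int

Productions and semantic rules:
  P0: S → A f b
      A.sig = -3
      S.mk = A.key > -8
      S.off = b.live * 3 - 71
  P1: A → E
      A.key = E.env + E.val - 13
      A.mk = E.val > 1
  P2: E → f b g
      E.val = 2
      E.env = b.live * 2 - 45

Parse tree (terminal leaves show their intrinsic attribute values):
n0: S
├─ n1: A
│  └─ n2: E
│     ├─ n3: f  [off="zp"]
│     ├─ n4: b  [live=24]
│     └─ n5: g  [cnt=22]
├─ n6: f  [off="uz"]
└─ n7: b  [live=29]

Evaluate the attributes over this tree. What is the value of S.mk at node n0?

false

1. n1.sig = -3  [-3]
2. n3.off = "zp"  [terminal]
3. n4.live = 24  [terminal]
4. n5.cnt = 22  [terminal]
5. n2.val = 2  [2]
6. n2.env = 3  [b.live * 2 - 45]
7. n1.key = -8  [E.env + E.val - 13]
8. n1.mk = true  [E.val > 1]
9. n6.off = "uz"  [terminal]
10. n7.live = 29  [terminal]
11. n0.mk = false  [A.key > -8]
12. n0.off = 16  [b.live * 3 - 71]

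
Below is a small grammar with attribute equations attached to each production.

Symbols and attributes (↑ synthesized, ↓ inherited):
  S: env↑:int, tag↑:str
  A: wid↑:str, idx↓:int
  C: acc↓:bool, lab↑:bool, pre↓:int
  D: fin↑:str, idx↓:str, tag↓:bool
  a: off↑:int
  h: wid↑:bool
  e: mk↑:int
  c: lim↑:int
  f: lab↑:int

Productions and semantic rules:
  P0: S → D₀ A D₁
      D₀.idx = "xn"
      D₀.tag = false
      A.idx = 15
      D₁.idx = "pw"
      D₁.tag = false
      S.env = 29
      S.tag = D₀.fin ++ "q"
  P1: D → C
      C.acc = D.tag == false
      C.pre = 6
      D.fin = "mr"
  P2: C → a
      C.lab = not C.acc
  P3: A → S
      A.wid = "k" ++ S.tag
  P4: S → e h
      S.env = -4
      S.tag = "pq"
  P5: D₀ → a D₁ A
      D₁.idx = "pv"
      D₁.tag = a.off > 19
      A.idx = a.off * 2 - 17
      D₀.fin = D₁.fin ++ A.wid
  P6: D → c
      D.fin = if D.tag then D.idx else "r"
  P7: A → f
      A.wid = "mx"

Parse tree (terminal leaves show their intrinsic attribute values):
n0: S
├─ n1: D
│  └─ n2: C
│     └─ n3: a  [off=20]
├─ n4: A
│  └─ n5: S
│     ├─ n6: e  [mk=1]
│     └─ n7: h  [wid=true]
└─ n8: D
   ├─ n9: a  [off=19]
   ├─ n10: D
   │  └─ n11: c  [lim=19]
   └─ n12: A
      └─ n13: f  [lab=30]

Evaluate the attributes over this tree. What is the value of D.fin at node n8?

1. n1.idx = "xn"  ["xn"]
2. n1.tag = false  [false]
3. n2.acc = true  [D.tag == false]
4. n2.pre = 6  [6]
5. n3.off = 20  [terminal]
6. n2.lab = false  [not C.acc]
7. n1.fin = "mr"  ["mr"]
8. n4.idx = 15  [15]
9. n6.mk = 1  [terminal]
10. n7.wid = true  [terminal]
11. n5.env = -4  [-4]
12. n5.tag = "pq"  ["pq"]
13. n4.wid = "kpq"  ["k" ++ S.tag]
14. n8.idx = "pw"  ["pw"]
15. n8.tag = false  [false]
16. n9.off = 19  [terminal]
17. n10.idx = "pv"  ["pv"]
18. n10.tag = false  [a.off > 19]
19. n11.lim = 19  [terminal]
20. n10.fin = "r"  [if D.tag then D.idx else "r"]
21. n12.idx = 21  [a.off * 2 - 17]
22. n13.lab = 30  [terminal]
23. n12.wid = "mx"  ["mx"]
24. n8.fin = "rmx"  [D₁.fin ++ A.wid]
25. n0.env = 29  [29]
26. n0.tag = "mrq"  [D₀.fin ++ "q"]

"rmx"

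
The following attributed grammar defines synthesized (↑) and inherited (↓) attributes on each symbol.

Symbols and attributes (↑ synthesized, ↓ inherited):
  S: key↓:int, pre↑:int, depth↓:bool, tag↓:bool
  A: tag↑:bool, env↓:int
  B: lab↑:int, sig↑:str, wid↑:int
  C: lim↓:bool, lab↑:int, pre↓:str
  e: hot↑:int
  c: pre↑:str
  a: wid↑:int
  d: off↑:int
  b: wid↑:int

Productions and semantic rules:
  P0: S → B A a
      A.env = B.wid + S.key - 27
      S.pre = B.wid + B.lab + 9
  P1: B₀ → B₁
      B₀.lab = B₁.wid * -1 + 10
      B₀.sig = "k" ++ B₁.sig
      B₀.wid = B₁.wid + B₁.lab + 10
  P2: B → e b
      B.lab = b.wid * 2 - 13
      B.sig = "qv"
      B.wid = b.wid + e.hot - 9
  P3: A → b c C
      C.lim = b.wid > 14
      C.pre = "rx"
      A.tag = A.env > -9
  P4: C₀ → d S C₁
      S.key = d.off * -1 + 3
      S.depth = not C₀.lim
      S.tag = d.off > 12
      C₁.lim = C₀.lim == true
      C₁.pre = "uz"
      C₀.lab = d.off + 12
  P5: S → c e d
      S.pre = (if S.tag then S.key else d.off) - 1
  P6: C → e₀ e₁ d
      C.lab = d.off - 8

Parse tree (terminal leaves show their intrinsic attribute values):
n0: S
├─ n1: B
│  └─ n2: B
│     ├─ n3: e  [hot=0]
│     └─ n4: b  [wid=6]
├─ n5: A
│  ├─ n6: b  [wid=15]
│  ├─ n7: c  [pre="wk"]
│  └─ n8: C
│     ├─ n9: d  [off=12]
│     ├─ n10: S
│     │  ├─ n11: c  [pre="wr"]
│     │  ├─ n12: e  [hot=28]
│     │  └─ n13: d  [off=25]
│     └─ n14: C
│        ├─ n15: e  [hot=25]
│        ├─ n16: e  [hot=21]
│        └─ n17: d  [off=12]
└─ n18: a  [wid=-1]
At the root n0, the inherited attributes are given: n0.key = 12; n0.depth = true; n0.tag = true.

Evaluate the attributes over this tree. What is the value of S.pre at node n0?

28

1. n0.key = 12  [given at root]
2. n0.depth = true  [given at root]
3. n0.tag = true  [given at root]
4. n3.hot = 0  [terminal]
5. n4.wid = 6  [terminal]
6. n2.lab = -1  [b.wid * 2 - 13]
7. n2.sig = "qv"  ["qv"]
8. n2.wid = -3  [b.wid + e.hot - 9]
9. n1.lab = 13  [B₁.wid * -1 + 10]
10. n1.sig = "kqv"  ["k" ++ B₁.sig]
11. n1.wid = 6  [B₁.wid + B₁.lab + 10]
12. n5.env = -9  [B.wid + S.key - 27]
13. n6.wid = 15  [terminal]
14. n7.pre = "wk"  [terminal]
15. n8.lim = true  [b.wid > 14]
16. n8.pre = "rx"  ["rx"]
17. n9.off = 12  [terminal]
18. n10.key = -9  [d.off * -1 + 3]
19. n10.depth = false  [not C₀.lim]
20. n10.tag = false  [d.off > 12]
21. n11.pre = "wr"  [terminal]
22. n12.hot = 28  [terminal]
23. n13.off = 25  [terminal]
24. n10.pre = 24  [(if S.tag then S.key else d.off) - 1]
25. n14.lim = true  [C₀.lim == true]
26. n14.pre = "uz"  ["uz"]
27. n15.hot = 25  [terminal]
28. n16.hot = 21  [terminal]
29. n17.off = 12  [terminal]
30. n14.lab = 4  [d.off - 8]
31. n8.lab = 24  [d.off + 12]
32. n5.tag = false  [A.env > -9]
33. n18.wid = -1  [terminal]
34. n0.pre = 28  [B.wid + B.lab + 9]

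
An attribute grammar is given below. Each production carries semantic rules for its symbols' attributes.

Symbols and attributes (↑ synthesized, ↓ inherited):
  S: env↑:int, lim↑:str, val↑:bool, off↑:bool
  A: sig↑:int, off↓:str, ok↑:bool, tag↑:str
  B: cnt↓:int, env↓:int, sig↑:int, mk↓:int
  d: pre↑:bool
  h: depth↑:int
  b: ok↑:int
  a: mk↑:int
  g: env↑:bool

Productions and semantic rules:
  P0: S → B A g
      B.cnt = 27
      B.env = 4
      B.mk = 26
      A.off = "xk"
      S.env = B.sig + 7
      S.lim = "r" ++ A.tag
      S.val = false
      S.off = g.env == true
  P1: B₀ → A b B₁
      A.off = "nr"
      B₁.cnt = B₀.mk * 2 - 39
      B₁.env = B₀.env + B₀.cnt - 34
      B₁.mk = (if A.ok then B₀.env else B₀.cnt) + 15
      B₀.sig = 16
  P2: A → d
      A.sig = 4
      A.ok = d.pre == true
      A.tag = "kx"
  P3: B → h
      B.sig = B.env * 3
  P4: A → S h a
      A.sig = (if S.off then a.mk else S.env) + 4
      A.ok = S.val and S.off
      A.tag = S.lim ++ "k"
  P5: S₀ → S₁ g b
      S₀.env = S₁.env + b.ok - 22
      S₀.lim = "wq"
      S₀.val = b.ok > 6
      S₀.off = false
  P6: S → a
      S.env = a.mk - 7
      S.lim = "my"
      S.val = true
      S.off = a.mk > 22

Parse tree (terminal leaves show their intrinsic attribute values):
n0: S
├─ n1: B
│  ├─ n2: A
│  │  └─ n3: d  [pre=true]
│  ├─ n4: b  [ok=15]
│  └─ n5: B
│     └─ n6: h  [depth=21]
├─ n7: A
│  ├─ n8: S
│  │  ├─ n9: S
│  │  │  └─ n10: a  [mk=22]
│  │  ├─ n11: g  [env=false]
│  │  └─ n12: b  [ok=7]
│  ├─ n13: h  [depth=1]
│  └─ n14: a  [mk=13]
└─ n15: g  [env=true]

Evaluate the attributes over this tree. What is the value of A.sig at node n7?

1. n1.cnt = 27  [27]
2. n1.env = 4  [4]
3. n1.mk = 26  [26]
4. n2.off = "nr"  ["nr"]
5. n3.pre = true  [terminal]
6. n2.sig = 4  [4]
7. n2.ok = true  [d.pre == true]
8. n2.tag = "kx"  ["kx"]
9. n4.ok = 15  [terminal]
10. n5.cnt = 13  [B₀.mk * 2 - 39]
11. n5.env = -3  [B₀.env + B₀.cnt - 34]
12. n5.mk = 19  [(if A.ok then B₀.env else B₀.cnt) + 15]
13. n6.depth = 21  [terminal]
14. n5.sig = -9  [B.env * 3]
15. n1.sig = 16  [16]
16. n7.off = "xk"  ["xk"]
17. n10.mk = 22  [terminal]
18. n9.env = 15  [a.mk - 7]
19. n9.lim = "my"  ["my"]
20. n9.val = true  [true]
21. n9.off = false  [a.mk > 22]
22. n11.env = false  [terminal]
23. n12.ok = 7  [terminal]
24. n8.env = 0  [S₁.env + b.ok - 22]
25. n8.lim = "wq"  ["wq"]
26. n8.val = true  [b.ok > 6]
27. n8.off = false  [false]
28. n13.depth = 1  [terminal]
29. n14.mk = 13  [terminal]
30. n7.sig = 4  [(if S.off then a.mk else S.env) + 4]
31. n7.ok = false  [S.val and S.off]
32. n7.tag = "wqk"  [S.lim ++ "k"]
33. n15.env = true  [terminal]
34. n0.env = 23  [B.sig + 7]
35. n0.lim = "rwqk"  ["r" ++ A.tag]
36. n0.val = false  [false]
37. n0.off = true  [g.env == true]

4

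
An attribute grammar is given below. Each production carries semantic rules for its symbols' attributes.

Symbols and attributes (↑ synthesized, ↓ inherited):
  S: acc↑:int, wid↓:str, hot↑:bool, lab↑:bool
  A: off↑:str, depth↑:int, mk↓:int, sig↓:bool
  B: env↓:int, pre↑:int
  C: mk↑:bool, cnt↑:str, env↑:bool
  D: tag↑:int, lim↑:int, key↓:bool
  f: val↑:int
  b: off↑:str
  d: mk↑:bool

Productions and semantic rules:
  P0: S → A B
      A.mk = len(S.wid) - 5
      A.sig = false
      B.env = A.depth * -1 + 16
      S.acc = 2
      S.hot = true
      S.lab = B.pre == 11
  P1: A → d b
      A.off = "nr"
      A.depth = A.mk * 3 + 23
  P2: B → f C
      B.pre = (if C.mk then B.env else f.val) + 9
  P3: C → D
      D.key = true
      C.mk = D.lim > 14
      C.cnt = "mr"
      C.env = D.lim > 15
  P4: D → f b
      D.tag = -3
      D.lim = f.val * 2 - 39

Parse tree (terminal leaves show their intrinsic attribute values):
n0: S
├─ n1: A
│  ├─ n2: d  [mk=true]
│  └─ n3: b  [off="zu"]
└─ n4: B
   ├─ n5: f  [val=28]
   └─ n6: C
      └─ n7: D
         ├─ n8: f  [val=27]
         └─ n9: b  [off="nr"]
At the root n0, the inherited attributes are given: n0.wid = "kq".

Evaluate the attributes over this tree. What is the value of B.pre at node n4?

1. n0.wid = "kq"  [given at root]
2. n1.mk = -3  [len(S.wid) - 5]
3. n1.sig = false  [false]
4. n2.mk = true  [terminal]
5. n3.off = "zu"  [terminal]
6. n1.off = "nr"  ["nr"]
7. n1.depth = 14  [A.mk * 3 + 23]
8. n4.env = 2  [A.depth * -1 + 16]
9. n5.val = 28  [terminal]
10. n7.key = true  [true]
11. n8.val = 27  [terminal]
12. n9.off = "nr"  [terminal]
13. n7.tag = -3  [-3]
14. n7.lim = 15  [f.val * 2 - 39]
15. n6.mk = true  [D.lim > 14]
16. n6.cnt = "mr"  ["mr"]
17. n6.env = false  [D.lim > 15]
18. n4.pre = 11  [(if C.mk then B.env else f.val) + 9]
19. n0.acc = 2  [2]
20. n0.hot = true  [true]
21. n0.lab = true  [B.pre == 11]

11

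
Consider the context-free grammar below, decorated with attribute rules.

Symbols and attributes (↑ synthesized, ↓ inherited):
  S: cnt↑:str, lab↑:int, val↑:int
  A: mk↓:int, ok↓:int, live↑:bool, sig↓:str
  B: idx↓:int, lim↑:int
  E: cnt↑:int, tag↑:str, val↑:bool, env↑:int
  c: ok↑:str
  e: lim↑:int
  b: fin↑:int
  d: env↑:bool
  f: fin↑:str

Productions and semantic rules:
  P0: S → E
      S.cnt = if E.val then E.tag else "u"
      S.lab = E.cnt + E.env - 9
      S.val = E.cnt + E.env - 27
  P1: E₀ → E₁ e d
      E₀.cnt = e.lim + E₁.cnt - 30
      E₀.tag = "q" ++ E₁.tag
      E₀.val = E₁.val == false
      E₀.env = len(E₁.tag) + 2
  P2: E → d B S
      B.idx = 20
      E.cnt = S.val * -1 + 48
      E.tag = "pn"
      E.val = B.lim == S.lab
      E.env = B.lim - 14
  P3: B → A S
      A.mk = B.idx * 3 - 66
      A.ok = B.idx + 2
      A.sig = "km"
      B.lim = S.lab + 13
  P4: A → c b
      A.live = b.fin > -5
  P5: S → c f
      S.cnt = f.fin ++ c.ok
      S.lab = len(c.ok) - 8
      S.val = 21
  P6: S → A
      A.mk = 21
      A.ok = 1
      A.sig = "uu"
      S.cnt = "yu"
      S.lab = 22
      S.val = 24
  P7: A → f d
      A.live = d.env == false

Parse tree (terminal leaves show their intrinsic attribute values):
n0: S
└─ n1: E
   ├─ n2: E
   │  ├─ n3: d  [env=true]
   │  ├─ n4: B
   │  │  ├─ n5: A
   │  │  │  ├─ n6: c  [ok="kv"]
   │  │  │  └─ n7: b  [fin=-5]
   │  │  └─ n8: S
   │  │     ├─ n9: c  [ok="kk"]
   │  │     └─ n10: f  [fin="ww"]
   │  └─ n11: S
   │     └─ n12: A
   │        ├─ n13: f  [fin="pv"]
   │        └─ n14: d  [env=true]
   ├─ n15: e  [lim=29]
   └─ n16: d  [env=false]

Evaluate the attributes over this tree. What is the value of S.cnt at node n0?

1. n3.env = true  [terminal]
2. n4.idx = 20  [20]
3. n5.mk = -6  [B.idx * 3 - 66]
4. n5.ok = 22  [B.idx + 2]
5. n5.sig = "km"  ["km"]
6. n6.ok = "kv"  [terminal]
7. n7.fin = -5  [terminal]
8. n5.live = false  [b.fin > -5]
9. n9.ok = "kk"  [terminal]
10. n10.fin = "ww"  [terminal]
11. n8.cnt = "wwkk"  [f.fin ++ c.ok]
12. n8.lab = -6  [len(c.ok) - 8]
13. n8.val = 21  [21]
14. n4.lim = 7  [S.lab + 13]
15. n12.mk = 21  [21]
16. n12.ok = 1  [1]
17. n12.sig = "uu"  ["uu"]
18. n13.fin = "pv"  [terminal]
19. n14.env = true  [terminal]
20. n12.live = false  [d.env == false]
21. n11.cnt = "yu"  ["yu"]
22. n11.lab = 22  [22]
23. n11.val = 24  [24]
24. n2.cnt = 24  [S.val * -1 + 48]
25. n2.tag = "pn"  ["pn"]
26. n2.val = false  [B.lim == S.lab]
27. n2.env = -7  [B.lim - 14]
28. n15.lim = 29  [terminal]
29. n16.env = false  [terminal]
30. n1.cnt = 23  [e.lim + E₁.cnt - 30]
31. n1.tag = "qpn"  ["q" ++ E₁.tag]
32. n1.val = true  [E₁.val == false]
33. n1.env = 4  [len(E₁.tag) + 2]
34. n0.cnt = "qpn"  [if E.val then E.tag else "u"]
35. n0.lab = 18  [E.cnt + E.env - 9]
36. n0.val = 0  [E.cnt + E.env - 27]

"qpn"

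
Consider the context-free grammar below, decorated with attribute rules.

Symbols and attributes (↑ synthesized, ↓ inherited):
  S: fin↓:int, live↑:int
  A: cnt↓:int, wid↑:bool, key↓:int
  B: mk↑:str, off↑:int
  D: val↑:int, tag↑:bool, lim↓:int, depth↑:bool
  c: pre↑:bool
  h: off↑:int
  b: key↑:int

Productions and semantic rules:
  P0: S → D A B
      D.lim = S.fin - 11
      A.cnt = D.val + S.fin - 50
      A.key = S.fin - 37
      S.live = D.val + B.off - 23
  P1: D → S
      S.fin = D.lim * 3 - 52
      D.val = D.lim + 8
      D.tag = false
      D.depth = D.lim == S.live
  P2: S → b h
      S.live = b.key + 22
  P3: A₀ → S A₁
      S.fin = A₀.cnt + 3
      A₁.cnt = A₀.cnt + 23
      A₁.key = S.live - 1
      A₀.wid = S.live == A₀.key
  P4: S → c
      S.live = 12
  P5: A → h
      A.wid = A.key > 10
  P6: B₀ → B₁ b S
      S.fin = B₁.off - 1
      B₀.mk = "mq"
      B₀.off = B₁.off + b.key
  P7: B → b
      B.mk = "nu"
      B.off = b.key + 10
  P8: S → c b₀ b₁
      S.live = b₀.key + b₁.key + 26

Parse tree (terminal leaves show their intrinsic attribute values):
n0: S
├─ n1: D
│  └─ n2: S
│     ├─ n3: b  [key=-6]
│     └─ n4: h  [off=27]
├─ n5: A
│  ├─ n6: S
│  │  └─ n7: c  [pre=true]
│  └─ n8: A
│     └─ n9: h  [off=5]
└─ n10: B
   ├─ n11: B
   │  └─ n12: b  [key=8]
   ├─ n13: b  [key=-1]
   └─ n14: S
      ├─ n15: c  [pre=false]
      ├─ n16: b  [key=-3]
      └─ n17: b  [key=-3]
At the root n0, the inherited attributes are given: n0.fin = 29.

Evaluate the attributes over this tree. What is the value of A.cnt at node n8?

1. n0.fin = 29  [given at root]
2. n1.lim = 18  [S.fin - 11]
3. n2.fin = 2  [D.lim * 3 - 52]
4. n3.key = -6  [terminal]
5. n4.off = 27  [terminal]
6. n2.live = 16  [b.key + 22]
7. n1.val = 26  [D.lim + 8]
8. n1.tag = false  [false]
9. n1.depth = false  [D.lim == S.live]
10. n5.cnt = 5  [D.val + S.fin - 50]
11. n5.key = -8  [S.fin - 37]
12. n6.fin = 8  [A₀.cnt + 3]
13. n7.pre = true  [terminal]
14. n6.live = 12  [12]
15. n8.cnt = 28  [A₀.cnt + 23]
16. n8.key = 11  [S.live - 1]
17. n9.off = 5  [terminal]
18. n8.wid = true  [A.key > 10]
19. n5.wid = false  [S.live == A₀.key]
20. n12.key = 8  [terminal]
21. n11.mk = "nu"  ["nu"]
22. n11.off = 18  [b.key + 10]
23. n13.key = -1  [terminal]
24. n14.fin = 17  [B₁.off - 1]
25. n15.pre = false  [terminal]
26. n16.key = -3  [terminal]
27. n17.key = -3  [terminal]
28. n14.live = 20  [b₀.key + b₁.key + 26]
29. n10.mk = "mq"  ["mq"]
30. n10.off = 17  [B₁.off + b.key]
31. n0.live = 20  [D.val + B.off - 23]

28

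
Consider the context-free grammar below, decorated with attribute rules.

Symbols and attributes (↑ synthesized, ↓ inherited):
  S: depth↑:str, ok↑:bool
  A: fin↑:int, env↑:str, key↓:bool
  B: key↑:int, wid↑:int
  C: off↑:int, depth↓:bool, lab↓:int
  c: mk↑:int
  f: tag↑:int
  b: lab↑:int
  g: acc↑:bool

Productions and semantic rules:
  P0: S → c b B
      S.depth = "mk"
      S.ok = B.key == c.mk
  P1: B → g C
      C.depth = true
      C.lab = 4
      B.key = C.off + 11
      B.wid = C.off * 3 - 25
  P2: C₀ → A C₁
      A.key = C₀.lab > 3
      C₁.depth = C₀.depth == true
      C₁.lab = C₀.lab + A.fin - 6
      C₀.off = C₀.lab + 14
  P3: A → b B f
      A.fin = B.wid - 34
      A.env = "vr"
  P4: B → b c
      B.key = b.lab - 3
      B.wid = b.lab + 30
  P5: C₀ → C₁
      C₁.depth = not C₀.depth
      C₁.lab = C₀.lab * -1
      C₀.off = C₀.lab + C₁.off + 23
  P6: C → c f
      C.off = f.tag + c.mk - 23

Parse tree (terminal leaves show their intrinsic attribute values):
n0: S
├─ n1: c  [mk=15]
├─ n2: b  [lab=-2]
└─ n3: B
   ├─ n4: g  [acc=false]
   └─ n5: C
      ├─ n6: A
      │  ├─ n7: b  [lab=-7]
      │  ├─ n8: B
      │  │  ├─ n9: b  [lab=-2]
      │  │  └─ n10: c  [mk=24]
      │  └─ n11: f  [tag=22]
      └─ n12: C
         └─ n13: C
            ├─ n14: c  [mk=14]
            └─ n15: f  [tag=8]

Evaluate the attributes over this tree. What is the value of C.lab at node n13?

1. n1.mk = 15  [terminal]
2. n2.lab = -2  [terminal]
3. n4.acc = false  [terminal]
4. n5.depth = true  [true]
5. n5.lab = 4  [4]
6. n6.key = true  [C₀.lab > 3]
7. n7.lab = -7  [terminal]
8. n9.lab = -2  [terminal]
9. n10.mk = 24  [terminal]
10. n8.key = -5  [b.lab - 3]
11. n8.wid = 28  [b.lab + 30]
12. n11.tag = 22  [terminal]
13. n6.fin = -6  [B.wid - 34]
14. n6.env = "vr"  ["vr"]
15. n12.depth = true  [C₀.depth == true]
16. n12.lab = -8  [C₀.lab + A.fin - 6]
17. n13.depth = false  [not C₀.depth]
18. n13.lab = 8  [C₀.lab * -1]
19. n14.mk = 14  [terminal]
20. n15.tag = 8  [terminal]
21. n13.off = -1  [f.tag + c.mk - 23]
22. n12.off = 14  [C₀.lab + C₁.off + 23]
23. n5.off = 18  [C₀.lab + 14]
24. n3.key = 29  [C.off + 11]
25. n3.wid = 29  [C.off * 3 - 25]
26. n0.depth = "mk"  ["mk"]
27. n0.ok = false  [B.key == c.mk]

8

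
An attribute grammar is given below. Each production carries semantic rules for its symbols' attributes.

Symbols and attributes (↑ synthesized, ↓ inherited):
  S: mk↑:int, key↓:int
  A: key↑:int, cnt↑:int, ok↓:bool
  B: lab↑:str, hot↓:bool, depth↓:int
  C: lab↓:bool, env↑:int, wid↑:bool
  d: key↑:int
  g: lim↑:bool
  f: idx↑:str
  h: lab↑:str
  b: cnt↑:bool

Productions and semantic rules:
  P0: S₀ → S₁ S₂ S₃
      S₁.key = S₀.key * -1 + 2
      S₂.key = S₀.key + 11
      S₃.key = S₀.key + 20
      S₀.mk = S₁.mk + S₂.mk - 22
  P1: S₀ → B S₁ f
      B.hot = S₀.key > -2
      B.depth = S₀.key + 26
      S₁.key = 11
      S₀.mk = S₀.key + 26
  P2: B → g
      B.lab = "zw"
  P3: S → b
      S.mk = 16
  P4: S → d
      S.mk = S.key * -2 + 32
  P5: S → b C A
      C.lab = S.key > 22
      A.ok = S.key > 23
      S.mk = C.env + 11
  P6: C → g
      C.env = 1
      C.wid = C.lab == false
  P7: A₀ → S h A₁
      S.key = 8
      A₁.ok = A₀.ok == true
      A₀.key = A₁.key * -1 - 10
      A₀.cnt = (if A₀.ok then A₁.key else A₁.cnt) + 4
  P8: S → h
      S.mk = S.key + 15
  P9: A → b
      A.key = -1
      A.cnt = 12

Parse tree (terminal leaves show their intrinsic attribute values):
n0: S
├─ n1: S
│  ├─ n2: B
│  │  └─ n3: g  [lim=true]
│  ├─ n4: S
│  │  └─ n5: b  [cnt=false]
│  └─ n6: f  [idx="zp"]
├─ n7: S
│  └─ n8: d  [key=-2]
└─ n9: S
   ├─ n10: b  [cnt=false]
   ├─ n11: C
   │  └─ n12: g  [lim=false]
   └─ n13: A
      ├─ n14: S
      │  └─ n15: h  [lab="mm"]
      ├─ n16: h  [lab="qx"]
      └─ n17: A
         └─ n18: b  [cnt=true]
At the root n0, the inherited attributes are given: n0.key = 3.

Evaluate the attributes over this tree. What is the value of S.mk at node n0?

7

1. n0.key = 3  [given at root]
2. n1.key = -1  [S₀.key * -1 + 2]
3. n2.hot = true  [S₀.key > -2]
4. n2.depth = 25  [S₀.key + 26]
5. n3.lim = true  [terminal]
6. n2.lab = "zw"  ["zw"]
7. n4.key = 11  [11]
8. n5.cnt = false  [terminal]
9. n4.mk = 16  [16]
10. n6.idx = "zp"  [terminal]
11. n1.mk = 25  [S₀.key + 26]
12. n7.key = 14  [S₀.key + 11]
13. n8.key = -2  [terminal]
14. n7.mk = 4  [S.key * -2 + 32]
15. n9.key = 23  [S₀.key + 20]
16. n10.cnt = false  [terminal]
17. n11.lab = true  [S.key > 22]
18. n12.lim = false  [terminal]
19. n11.env = 1  [1]
20. n11.wid = false  [C.lab == false]
21. n13.ok = false  [S.key > 23]
22. n14.key = 8  [8]
23. n15.lab = "mm"  [terminal]
24. n14.mk = 23  [S.key + 15]
25. n16.lab = "qx"  [terminal]
26. n17.ok = false  [A₀.ok == true]
27. n18.cnt = true  [terminal]
28. n17.key = -1  [-1]
29. n17.cnt = 12  [12]
30. n13.key = -9  [A₁.key * -1 - 10]
31. n13.cnt = 16  [(if A₀.ok then A₁.key else A₁.cnt) + 4]
32. n9.mk = 12  [C.env + 11]
33. n0.mk = 7  [S₁.mk + S₂.mk - 22]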